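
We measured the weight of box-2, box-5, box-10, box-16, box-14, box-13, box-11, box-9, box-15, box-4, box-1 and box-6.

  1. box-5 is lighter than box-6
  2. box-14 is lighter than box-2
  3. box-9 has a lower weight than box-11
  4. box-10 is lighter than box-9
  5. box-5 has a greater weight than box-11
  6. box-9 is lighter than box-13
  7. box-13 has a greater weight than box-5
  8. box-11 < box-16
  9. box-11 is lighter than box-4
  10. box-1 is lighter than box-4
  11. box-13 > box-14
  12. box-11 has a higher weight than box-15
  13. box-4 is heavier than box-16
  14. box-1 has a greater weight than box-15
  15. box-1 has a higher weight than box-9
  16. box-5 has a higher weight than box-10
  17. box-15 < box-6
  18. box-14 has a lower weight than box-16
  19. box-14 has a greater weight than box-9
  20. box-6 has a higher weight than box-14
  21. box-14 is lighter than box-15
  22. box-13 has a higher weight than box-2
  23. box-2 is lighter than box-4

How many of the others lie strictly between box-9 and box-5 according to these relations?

Chaining upward from box-9 reaches: box-14, box-15, box-2, box-11, box-1, box-16, box-4, box-13, box-6.
Chaining downward from box-5 reaches: box-10, box-14, box-15, box-11.
Strictly between box-9 and box-5 are those in both lists: box-14, box-15, box-11 — 3 elements.

3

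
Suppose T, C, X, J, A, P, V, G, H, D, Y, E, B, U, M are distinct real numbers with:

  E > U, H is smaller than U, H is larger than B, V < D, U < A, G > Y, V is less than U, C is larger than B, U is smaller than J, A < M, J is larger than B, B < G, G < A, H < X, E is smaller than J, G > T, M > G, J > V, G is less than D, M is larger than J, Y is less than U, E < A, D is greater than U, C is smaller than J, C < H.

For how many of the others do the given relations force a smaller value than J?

7

Directly below J: B, C, V, U, E.
One step further: Y, H (7 so far).
No other element is forced below J by the given relations, so the count is 7.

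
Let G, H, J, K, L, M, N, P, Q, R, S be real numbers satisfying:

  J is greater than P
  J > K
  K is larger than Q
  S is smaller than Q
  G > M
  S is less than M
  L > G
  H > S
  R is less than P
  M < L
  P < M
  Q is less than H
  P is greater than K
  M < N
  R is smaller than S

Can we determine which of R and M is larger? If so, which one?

R < S and S < Q give R < Q.
With Q < K: R < S < Q < K.
With K < P: R < S < Q < K < P.
With P < M: R < S < Q < K < P < M.
So M is larger.

M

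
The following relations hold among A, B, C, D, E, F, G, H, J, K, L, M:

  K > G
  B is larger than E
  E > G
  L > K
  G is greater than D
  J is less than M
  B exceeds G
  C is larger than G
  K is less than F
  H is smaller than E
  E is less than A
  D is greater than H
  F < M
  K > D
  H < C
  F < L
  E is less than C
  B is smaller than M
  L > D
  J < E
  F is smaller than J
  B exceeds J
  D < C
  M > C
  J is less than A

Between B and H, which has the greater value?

Chaining the given relations: H < D < G < K < F < J < E < B.
So H < B; B is the larger of the two.

B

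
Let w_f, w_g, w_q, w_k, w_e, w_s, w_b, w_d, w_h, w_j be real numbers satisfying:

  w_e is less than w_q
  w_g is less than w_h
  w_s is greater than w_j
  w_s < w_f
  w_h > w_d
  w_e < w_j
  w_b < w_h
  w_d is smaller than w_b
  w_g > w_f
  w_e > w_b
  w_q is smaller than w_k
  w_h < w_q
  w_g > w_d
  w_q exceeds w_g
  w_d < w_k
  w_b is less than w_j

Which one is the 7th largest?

Piecing the relations together gives one ordering: w_d < w_b < w_e < w_j < w_s < w_f < w_g < w_h < w_q < w_k.
The 7th largest is w_j.

w_j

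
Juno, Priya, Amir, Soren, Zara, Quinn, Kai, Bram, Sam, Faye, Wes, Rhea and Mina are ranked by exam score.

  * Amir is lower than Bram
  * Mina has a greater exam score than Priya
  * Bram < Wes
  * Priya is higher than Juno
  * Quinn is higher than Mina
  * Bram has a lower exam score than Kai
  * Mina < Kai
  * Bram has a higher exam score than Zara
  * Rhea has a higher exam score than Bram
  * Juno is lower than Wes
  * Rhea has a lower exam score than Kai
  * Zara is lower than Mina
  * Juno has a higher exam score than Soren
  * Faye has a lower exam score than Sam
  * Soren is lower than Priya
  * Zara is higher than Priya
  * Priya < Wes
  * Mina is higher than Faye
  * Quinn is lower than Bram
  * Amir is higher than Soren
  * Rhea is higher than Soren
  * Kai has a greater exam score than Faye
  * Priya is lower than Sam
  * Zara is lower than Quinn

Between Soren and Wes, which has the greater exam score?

Wes

Soren < Juno and Juno < Priya give Soren < Priya.
Then Priya < Zara extends the chain to Zara.
Then Zara < Mina extends the chain to Mina.
With Mina < Quinn: Soren < Juno < Priya < Zara < Mina < Quinn.
Then Quinn < Bram extends the chain to Bram.
With Bram < Wes: Soren < Juno < Priya < Zara < Mina < Quinn < Bram < Wes.
So Soren < Wes; Wes is the higher of the two.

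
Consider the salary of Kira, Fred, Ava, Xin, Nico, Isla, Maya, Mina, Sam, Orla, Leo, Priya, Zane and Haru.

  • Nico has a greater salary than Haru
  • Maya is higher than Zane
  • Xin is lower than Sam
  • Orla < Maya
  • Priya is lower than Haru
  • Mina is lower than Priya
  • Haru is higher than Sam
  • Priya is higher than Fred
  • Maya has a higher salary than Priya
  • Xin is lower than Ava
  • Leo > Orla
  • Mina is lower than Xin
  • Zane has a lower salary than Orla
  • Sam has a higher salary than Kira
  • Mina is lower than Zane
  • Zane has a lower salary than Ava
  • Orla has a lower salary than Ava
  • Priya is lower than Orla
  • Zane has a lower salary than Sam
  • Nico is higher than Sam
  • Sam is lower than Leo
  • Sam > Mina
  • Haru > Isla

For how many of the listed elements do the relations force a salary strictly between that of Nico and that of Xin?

The relations place Xin below Nico. An element lies strictly between them when it is forced above Xin and also forced below Nico.
Above Xin: {Sam, Haru, Leo, Ava}. Below Nico: {Mina, Fred, Zane, Kira, Priya, Sam, Isla, Haru}.
Intersection: {Sam, Haru} — 2.

2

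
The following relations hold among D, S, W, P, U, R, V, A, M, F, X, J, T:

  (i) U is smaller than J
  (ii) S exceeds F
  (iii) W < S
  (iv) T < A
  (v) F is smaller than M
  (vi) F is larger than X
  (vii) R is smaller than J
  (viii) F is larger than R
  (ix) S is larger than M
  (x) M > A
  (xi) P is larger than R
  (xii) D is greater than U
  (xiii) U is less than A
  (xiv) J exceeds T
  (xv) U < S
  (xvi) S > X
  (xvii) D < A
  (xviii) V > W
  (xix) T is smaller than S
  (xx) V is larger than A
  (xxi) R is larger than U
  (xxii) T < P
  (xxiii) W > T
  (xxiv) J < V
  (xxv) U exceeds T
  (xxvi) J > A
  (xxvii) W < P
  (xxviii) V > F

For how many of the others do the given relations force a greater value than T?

11

From T the given relations immediately reach U, W, A, P, J, S.
From those, D, R, M, V — 10 in total.
From those, F — 11 in total.
No other element is forced above T by the given relations, so the count is 11.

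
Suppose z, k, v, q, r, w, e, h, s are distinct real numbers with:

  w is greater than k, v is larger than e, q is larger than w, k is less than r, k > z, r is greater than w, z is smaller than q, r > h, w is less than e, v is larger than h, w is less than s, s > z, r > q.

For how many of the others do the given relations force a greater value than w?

5

The elements the relations force above w are s, q, e, r, v — no chain reaches any other.
That is 5.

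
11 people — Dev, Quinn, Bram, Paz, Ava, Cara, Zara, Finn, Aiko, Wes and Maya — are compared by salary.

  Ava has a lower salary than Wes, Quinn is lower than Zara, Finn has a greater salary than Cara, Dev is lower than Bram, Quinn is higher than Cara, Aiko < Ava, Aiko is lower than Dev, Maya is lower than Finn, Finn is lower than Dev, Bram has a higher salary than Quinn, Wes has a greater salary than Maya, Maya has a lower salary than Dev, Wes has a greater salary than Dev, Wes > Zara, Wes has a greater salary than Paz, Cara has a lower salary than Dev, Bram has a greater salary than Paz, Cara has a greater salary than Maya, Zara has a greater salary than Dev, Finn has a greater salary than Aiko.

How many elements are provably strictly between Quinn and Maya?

Chaining upward from Maya reaches: Cara, Finn, Dev, Bram, Zara, Wes.
Chaining downward from Quinn reaches: Cara.
Strictly between Maya and Quinn are those in both lists: Cara — 1 element.

1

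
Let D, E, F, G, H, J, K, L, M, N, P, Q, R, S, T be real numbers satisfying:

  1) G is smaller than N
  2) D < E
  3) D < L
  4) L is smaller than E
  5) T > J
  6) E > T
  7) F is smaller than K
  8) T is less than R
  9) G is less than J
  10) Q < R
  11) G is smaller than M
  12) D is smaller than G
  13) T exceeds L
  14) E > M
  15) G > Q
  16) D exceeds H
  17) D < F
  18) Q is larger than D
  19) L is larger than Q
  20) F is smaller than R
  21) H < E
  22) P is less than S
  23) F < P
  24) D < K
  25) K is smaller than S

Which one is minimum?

H

D is not least since H < D; Q is not least since D < Q; L is not least since D < L; G is not least since Q < G; F is not least since D < F; N is not least since G < N; K is not least since F < K; J is not least since G < J; P is not least since F < P; M is not least since G < M; T is not least since J < T; E is not least since M < E; R is not least since F < R; S is not least since P < S.
Only H has nothing below it, so H is the minimum.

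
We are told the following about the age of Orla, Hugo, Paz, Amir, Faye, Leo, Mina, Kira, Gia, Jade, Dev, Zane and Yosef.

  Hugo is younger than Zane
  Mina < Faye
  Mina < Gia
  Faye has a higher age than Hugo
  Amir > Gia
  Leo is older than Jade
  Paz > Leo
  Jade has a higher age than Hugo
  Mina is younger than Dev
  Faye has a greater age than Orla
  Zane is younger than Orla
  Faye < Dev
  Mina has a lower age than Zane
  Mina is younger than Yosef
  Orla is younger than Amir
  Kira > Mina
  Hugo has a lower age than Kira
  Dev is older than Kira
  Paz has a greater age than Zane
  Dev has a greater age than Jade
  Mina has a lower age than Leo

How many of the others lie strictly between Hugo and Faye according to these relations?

2

The relations place Hugo below Faye. An element lies strictly between them when it is forced above Hugo and also forced below Faye.
Above Hugo: {Jade, Kira, Zane, Orla, Leo, Dev, Amir, Paz}. Below Faye: {Mina, Zane, Orla}.
Intersection: {Zane, Orla} — 2.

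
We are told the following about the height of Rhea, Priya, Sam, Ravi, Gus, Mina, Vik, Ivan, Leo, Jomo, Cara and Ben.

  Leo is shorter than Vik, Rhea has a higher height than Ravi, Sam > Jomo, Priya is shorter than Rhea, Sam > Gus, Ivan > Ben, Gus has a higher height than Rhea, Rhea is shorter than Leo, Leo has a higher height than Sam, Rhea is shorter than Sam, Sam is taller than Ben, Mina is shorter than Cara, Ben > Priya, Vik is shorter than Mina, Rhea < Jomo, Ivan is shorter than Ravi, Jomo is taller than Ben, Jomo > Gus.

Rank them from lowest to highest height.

Priya < Ben < Ivan < Ravi < Rhea < Gus < Jomo < Sam < Leo < Vik < Mina < Cara

Each adjacent pair is fixed by a given relation: Priya < Ben; Ben < Ivan; Ivan < Ravi; Ravi < Rhea; Rhea < Gus; Gus < Jomo; Jomo < Sam; Sam < Leo; Leo < Vik; Vik < Mina; Mina < Cara. Chaining them end to end gives the full order.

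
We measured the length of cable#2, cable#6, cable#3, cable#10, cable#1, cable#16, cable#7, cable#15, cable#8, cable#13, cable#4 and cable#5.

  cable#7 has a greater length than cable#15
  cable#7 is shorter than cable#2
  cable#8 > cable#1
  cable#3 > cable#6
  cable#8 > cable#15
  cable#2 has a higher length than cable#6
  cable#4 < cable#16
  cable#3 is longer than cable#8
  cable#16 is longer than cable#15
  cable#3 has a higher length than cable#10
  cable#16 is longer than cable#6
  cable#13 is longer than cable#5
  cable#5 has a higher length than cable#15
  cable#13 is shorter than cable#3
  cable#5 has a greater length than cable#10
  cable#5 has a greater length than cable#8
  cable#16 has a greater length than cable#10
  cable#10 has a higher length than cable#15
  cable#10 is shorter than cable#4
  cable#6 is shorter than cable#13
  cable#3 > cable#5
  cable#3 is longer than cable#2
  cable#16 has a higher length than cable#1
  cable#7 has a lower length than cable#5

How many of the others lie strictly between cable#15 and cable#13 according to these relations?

Chaining upward from cable#15 reaches: cable#8, cable#7, cable#10, cable#5, cable#4, cable#16, cable#2, cable#3.
Chaining downward from cable#13 reaches: cable#1, cable#8, cable#7, cable#6, cable#10, cable#5.
Strictly between cable#15 and cable#13 are those in both lists: cable#8, cable#7, cable#10, cable#5 — 4 elements.

4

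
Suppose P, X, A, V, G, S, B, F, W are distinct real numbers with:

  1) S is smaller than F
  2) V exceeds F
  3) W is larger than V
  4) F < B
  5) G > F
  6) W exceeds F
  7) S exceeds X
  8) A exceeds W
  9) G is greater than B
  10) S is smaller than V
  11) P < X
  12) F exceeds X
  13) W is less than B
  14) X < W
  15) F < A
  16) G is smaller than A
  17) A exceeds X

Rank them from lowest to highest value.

Each adjacent pair is fixed by a given relation: P < X; X < S; S < F; F < V; V < W; W < B; B < G; G < A. Chaining them end to end gives the full order.

P < X < S < F < V < W < B < G < A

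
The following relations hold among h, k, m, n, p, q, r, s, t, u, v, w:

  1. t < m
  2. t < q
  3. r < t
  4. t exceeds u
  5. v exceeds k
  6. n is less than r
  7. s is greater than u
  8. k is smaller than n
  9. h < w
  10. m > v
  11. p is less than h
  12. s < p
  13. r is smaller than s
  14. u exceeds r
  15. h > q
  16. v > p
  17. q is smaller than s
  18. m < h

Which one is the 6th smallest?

Chaining the given pairs: k < n < r < u < t < q < s < p < v < m < h < w.
Counting 6 from the smallest end gives q.

q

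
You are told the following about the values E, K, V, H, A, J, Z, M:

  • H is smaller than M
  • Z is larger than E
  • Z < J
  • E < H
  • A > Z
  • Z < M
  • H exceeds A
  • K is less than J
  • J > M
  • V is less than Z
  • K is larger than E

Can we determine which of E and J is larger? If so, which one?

E < Z and Z < A give E < A.
Then A < H extends the chain to H.
Then H < M extends the chain to M.
With M < J: E < Z < A < H < M < J.
So J is larger.

J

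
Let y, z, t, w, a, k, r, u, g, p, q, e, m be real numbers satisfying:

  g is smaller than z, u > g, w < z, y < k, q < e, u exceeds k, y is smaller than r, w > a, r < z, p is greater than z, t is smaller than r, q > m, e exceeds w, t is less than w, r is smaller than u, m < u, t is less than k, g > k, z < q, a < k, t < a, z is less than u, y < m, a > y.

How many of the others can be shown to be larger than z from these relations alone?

4

Directly above z: q, u, p.
One step further: e (4 so far).
No other element is forced above z by the given relations, so the count is 4.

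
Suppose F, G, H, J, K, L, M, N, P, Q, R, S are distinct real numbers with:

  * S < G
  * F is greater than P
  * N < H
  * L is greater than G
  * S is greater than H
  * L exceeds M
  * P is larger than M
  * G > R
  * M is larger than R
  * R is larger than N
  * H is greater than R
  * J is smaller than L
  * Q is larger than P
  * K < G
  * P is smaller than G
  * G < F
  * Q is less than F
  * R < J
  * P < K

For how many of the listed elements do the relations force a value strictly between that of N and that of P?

2

The relations place N below P. An element lies strictly between them when it is forced above N and also forced below P.
Above N: {R, M, H, Q, K, J, S, G, F, L}. Below P: {R, M}.
Intersection: {R, M} — 2.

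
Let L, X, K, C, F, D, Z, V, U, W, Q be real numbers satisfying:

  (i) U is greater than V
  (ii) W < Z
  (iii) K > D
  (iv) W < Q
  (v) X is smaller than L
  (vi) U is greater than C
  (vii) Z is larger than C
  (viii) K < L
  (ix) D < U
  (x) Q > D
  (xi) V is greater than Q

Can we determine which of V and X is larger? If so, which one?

Following every chain through X: above X we get L.
V is not reached, and no chain runs the other way from V to X.
So the given relations leave the order of X and V undetermined.

undetermined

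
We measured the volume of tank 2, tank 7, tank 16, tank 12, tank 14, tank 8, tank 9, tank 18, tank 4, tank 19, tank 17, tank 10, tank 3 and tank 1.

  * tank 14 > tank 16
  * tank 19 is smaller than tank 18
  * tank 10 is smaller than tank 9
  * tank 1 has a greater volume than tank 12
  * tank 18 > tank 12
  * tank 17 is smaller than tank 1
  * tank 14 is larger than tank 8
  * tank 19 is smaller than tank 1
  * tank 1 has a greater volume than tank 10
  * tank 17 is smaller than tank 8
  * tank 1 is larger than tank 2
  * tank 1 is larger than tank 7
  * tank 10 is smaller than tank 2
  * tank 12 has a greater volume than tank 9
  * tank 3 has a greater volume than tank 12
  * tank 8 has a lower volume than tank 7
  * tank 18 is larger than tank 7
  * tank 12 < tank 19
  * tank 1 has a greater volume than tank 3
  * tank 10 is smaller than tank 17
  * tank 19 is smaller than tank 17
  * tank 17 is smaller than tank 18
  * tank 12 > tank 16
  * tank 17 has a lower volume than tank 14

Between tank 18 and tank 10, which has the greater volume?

The relevant relations are tank 10 < tank 9; tank 9 < tank 12; tank 12 < tank 19; tank 19 < tank 17; tank 17 < tank 8; tank 8 < tank 7; tank 7 < tank 18.
Together: tank 10 < tank 9 < tank 12 < tank 19 < tank 17 < tank 8 < tank 7 < tank 18.
So tank 10 < tank 18; tank 18 is the larger of the two.

tank 18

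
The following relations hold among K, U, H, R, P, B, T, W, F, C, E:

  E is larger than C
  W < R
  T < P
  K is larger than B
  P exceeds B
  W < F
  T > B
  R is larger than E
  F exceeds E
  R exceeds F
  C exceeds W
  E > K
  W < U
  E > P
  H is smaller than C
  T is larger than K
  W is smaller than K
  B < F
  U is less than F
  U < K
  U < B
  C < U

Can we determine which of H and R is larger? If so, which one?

H < C < U < B < K < T < P < E < F < R, by transitivity through C, U, B, K, T, P, E, F.
So R is larger.

R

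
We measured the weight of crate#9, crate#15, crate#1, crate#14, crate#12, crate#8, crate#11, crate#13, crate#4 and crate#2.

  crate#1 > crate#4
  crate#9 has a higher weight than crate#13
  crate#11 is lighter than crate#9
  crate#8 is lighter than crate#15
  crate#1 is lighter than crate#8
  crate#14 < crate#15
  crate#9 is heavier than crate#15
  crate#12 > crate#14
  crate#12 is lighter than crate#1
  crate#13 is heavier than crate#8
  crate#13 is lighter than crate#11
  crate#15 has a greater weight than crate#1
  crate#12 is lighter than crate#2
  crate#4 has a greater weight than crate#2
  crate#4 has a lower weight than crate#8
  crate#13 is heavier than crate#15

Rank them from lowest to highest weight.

crate#14 < crate#12 < crate#2 < crate#4 < crate#1 < crate#8 < crate#15 < crate#13 < crate#11 < crate#9

Nothing is placed below crate#14, so it is least; from there crate#14 < crate#12; crate#12 < crate#2; crate#2 < crate#4; crate#4 < crate#1; crate#1 < crate#8; crate#8 < crate#15; crate#15 < crate#13; crate#13 < crate#11; crate#11 < crate#9, each given directly.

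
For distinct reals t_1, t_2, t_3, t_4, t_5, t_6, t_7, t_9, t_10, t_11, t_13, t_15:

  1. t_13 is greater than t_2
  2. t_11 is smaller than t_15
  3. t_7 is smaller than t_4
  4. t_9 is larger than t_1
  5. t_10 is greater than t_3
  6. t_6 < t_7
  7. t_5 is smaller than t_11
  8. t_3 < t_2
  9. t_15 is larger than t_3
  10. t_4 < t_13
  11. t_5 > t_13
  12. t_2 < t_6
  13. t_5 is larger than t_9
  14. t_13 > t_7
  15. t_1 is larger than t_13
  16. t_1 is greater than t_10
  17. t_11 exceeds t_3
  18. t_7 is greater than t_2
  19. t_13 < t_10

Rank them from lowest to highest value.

The consecutive links are each given: t_3 < t_2; t_2 < t_6; t_6 < t_7; t_7 < t_4; t_4 < t_13; t_13 < t_10; t_10 < t_1; t_1 < t_9; t_9 < t_5; t_5 < t_11; t_11 < t_15.

t_3 < t_2 < t_6 < t_7 < t_4 < t_13 < t_10 < t_1 < t_9 < t_5 < t_11 < t_15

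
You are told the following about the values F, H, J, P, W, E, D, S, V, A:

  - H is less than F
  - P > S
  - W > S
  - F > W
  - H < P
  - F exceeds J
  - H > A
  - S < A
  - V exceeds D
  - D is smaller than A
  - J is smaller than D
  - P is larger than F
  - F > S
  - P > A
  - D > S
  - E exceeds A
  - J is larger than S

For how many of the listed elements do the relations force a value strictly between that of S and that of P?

The relations place S below P. An element lies strictly between them when it is forced above S and also forced below P.
Above S: {J, D, A, H, V, W, E, F}. Below P: {J, D, A, H, W, F}.
Intersection: {J, D, A, H, W, F} — 6.

6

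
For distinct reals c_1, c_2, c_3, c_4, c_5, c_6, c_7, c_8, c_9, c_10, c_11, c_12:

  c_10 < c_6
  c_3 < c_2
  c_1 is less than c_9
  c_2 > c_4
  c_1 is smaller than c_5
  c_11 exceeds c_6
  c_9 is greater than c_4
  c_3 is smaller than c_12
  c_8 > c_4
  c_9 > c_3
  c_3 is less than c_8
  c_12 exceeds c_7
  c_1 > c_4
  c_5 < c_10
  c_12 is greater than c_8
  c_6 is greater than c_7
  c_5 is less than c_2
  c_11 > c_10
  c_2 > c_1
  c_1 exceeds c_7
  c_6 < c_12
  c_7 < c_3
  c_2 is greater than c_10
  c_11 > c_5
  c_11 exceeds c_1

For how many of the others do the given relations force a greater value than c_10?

4

Directly above c_10: c_6, c_11, c_2.
One step further: c_12 (4 so far).
No other element is forced above c_10 by the given relations, so the count is 4.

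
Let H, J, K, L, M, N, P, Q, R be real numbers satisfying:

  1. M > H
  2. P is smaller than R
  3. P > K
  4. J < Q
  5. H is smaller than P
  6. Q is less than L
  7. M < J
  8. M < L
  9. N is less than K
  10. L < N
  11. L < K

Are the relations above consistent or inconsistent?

consistent

Every relation is compatible with H < M < J < Q < L < N < K < P < R; the set is consistent.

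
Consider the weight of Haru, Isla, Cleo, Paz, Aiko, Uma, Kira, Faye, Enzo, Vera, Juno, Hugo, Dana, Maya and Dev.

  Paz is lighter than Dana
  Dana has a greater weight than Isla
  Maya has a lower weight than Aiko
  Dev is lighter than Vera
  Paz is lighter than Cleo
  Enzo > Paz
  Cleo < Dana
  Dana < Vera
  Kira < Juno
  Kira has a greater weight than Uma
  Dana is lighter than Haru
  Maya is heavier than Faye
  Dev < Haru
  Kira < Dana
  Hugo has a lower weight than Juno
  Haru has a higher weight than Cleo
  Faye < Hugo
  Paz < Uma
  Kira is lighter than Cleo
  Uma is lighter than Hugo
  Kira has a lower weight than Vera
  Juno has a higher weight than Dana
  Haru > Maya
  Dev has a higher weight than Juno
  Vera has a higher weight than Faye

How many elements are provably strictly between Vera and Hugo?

2

Chaining upward from Hugo reaches: Juno, Dev, Haru.
Chaining downward from Vera reaches: Paz, Faye, Uma, Isla, Kira, Cleo, Dana, Juno, Dev.
Strictly between Hugo and Vera are those in both lists: Juno, Dev — 2 elements.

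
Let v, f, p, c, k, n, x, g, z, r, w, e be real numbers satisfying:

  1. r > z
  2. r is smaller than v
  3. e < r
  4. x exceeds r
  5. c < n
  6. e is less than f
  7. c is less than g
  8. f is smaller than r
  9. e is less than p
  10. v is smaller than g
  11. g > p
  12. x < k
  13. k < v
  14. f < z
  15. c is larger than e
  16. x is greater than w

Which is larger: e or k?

k

The relevant relations are e < f; f < z; z < r; r < x; x < k.
Chaining these gives e < f < z < r < x < k.
So e < k; k is the larger of the two.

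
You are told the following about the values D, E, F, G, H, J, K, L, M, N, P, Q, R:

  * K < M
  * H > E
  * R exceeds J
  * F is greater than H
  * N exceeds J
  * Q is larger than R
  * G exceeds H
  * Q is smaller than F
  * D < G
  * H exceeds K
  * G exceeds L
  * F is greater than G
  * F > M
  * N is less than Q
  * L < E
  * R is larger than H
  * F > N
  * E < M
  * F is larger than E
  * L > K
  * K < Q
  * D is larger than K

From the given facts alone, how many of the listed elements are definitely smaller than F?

Directly below F: E, H, M, N, G, Q.
One step further: K, L, J, R, D (11 so far).
No other element is forced below F by the given relations, so the count is 11.

11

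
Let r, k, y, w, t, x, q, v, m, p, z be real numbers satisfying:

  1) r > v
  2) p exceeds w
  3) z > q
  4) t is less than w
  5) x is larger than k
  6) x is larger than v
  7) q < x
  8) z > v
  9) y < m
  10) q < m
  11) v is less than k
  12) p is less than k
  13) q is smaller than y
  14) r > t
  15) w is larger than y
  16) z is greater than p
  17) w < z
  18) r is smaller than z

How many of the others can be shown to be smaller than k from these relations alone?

Directly below k: v, p.
One step further: w (3 so far).
One step further: t, y (5 so far).
One step further: q (6 so far).
Nothing else is reachable below k; 6 in all.

6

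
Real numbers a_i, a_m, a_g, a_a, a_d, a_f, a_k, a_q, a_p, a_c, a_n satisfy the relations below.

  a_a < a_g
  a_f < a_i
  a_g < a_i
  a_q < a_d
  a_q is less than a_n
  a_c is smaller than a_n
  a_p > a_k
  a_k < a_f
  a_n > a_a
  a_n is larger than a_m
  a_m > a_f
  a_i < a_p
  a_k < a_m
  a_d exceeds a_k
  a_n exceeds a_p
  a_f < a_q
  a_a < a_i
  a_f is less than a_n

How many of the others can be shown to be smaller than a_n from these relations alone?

Directly below a_n: a_c, a_a, a_f, a_m, a_q, a_p.
One step further: a_k, a_i (8 so far).
One step further: a_g (9 so far).
No other element is forced below a_n by the given relations, so the count is 9.

9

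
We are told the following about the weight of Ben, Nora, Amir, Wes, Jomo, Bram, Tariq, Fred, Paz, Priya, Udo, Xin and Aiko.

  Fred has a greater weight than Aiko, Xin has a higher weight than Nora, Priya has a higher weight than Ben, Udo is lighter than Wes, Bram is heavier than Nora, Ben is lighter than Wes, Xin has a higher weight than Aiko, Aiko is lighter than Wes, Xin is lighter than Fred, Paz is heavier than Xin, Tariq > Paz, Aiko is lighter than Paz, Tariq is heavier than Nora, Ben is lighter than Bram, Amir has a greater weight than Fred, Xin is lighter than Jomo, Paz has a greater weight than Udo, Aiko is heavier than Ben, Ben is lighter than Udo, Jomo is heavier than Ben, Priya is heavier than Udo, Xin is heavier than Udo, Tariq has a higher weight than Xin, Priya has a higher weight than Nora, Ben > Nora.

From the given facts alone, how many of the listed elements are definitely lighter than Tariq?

From Tariq the given relations immediately reach Nora, Xin, Paz.
From those, Aiko, Udo — 5 in total.
From those, Ben — 6 in total.
No other element is forced below Tariq by the given relations, so the count is 6.

6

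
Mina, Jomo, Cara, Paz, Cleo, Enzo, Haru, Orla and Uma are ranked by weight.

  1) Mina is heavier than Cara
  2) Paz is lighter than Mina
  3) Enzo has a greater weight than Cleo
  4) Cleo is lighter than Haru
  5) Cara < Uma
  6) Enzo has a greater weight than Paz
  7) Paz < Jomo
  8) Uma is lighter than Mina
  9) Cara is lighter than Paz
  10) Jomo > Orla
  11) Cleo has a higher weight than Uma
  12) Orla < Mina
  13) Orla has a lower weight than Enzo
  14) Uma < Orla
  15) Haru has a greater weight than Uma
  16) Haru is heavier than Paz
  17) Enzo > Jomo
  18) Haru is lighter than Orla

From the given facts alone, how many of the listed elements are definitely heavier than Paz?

5

From Paz the given relations immediately reach Haru, Jomo, Enzo, Mina.
From those, Orla — 5 in total.
Nothing else is reachable above Paz; 5 in all.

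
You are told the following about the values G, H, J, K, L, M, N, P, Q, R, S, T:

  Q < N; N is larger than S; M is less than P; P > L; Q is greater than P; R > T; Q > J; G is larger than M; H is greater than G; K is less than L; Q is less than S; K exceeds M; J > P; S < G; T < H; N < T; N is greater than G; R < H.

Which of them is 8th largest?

The consecutive relations fix a unique order: M < K < L < P < J < Q < S < G < N < T < R < H.
The 8th largest is J.

J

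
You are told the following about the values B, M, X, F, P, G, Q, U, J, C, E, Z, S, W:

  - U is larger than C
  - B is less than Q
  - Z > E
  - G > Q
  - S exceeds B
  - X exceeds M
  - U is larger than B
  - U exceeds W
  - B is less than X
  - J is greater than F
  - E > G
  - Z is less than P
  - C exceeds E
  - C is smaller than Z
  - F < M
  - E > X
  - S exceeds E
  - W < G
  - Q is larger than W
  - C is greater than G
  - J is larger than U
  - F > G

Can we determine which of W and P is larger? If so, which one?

W < G and G < F give W < F.
Then F < M extends the chain to M.
With M < X: W < G < F < M < X.
Then X < E extends the chain to E.
Then E < C extends the chain to C.
With C < Z: W < G < F < M < X < E < C < Z.
Then Z < P extends the chain to P.
So P is larger.

P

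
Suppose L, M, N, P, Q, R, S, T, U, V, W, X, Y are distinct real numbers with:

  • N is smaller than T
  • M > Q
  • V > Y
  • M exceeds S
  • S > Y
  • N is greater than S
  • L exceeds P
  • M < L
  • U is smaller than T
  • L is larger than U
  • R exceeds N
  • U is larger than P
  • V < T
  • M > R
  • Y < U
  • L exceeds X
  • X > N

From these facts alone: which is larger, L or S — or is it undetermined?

L

S < N < R < M < L, by transitivity through N, R, M.
So L is larger.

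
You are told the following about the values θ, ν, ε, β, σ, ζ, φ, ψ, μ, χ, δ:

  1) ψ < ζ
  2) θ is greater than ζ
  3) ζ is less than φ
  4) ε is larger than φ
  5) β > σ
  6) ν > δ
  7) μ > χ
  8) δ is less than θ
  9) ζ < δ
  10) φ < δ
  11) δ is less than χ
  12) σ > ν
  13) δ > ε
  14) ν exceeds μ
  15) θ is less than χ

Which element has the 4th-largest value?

Chaining the given pairs: ψ < ζ < φ < ε < δ < θ < χ < μ < ν < σ < β.
The 4th largest is μ.

μ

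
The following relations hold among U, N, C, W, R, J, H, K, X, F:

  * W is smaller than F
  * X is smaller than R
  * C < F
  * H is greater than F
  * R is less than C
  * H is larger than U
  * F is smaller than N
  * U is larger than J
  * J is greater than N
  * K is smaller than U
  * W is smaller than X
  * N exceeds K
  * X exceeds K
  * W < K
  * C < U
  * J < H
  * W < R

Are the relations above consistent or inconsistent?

The single ordering W < K < X < R < C < F < N < J < U < H satisfies every listed relation, so no contradiction arises.

consistent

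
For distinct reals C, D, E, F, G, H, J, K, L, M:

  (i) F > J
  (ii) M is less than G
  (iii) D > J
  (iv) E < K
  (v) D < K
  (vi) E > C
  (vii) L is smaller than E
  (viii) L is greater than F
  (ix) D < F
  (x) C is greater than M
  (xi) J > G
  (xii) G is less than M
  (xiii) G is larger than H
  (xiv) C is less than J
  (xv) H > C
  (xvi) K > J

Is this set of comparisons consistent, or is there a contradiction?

We have G < M stated directly, yet also M < C < H < G by chaining the others — so M < G. Contradiction.

inconsistent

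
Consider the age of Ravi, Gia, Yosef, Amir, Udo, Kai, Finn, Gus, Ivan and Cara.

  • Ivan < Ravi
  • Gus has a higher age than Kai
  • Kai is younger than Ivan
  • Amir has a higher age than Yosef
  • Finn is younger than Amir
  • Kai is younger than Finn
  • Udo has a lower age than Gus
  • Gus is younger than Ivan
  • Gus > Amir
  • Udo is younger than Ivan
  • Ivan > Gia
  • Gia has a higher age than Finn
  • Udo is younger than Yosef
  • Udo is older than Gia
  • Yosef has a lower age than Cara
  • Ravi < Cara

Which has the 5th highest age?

Amir

The consecutive relations fix a unique order: Kai < Finn < Gia < Udo < Yosef < Amir < Gus < Ivan < Ravi < Cara.
Counting 5 from the largest end gives Amir.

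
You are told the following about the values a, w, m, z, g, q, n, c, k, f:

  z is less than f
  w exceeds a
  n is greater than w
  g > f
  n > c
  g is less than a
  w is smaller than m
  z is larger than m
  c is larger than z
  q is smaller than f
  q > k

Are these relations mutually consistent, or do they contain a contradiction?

inconsistent

Chaining the given relations yields f < g < a < w < m < z, so f < z. But one relation states z < f. These cannot both hold.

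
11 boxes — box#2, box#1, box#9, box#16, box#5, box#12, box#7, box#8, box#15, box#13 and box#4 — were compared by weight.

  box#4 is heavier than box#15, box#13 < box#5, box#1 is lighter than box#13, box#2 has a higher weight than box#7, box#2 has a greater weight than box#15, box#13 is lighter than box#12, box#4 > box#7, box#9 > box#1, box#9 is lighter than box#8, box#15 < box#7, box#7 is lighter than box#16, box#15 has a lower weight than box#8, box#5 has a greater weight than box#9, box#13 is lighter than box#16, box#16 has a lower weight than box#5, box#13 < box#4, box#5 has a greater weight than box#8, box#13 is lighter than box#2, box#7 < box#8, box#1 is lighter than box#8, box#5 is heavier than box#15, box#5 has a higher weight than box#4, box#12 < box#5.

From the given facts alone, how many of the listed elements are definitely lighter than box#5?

From box#5 the given relations immediately reach box#9, box#13, box#15, box#12, box#4, box#16, box#8.
From those, box#1, box#7 — 9 in total.
Nothing else is reachable below box#5; 9 in all.

9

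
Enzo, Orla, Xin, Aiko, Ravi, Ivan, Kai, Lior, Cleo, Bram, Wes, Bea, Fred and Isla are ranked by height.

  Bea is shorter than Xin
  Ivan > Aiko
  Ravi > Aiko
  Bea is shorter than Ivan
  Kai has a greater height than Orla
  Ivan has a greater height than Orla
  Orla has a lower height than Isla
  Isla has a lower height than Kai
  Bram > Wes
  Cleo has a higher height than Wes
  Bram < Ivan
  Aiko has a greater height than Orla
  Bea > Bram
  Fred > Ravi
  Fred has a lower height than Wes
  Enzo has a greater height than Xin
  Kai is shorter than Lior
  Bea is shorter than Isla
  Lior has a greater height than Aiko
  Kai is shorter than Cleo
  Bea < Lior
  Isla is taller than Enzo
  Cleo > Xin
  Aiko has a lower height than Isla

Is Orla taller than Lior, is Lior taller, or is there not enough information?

Lior

Link the given pairs in sequence: Orla < Aiko; Aiko < Ravi; Ravi < Fred; Fred < Wes; Wes < Bram; Bram < Bea; Bea < Xin; Xin < Enzo; Enzo < Isla; Isla < Kai; Kai < Lior.
Chaining these gives Orla < Aiko < Ravi < Fred < Wes < Bram < Bea < Xin < Enzo < Isla < Kai < Lior.
So Lior is taller.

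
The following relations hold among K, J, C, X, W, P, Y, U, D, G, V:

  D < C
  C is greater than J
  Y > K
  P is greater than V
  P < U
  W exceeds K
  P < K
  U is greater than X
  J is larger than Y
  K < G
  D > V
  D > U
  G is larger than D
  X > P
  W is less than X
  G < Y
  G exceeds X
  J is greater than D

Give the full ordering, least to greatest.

Nothing is placed below V, so it is least; from there V < P; P < K; K < W; W < X; X < U; U < D; D < G; G < Y; Y < J; J < C, each given directly.

V < P < K < W < X < U < D < G < Y < J < C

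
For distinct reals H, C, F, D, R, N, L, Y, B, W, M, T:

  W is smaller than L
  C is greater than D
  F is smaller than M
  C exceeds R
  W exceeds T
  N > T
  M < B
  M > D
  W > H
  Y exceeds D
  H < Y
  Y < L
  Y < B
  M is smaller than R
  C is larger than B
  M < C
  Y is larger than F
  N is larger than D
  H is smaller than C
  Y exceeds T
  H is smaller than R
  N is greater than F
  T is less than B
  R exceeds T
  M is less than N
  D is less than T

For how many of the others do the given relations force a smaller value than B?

6

The elements the relations force below B are D, T, F, H, M, Y — no chain reaches any other.
That is 6.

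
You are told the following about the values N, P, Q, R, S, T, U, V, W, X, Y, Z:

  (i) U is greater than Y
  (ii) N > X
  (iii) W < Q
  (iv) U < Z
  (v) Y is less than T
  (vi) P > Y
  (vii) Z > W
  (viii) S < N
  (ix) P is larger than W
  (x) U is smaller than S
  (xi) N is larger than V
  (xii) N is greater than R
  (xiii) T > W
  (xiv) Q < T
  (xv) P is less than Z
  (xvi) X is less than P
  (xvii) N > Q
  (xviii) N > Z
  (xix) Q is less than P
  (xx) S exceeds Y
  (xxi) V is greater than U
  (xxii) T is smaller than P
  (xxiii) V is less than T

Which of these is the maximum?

Chaining downward from N: directly below it, Q, V, X, R, S, Z; then Y, U, W, P; then T.
That covers every other element, and nothing is given above N, so N is the maximum.

N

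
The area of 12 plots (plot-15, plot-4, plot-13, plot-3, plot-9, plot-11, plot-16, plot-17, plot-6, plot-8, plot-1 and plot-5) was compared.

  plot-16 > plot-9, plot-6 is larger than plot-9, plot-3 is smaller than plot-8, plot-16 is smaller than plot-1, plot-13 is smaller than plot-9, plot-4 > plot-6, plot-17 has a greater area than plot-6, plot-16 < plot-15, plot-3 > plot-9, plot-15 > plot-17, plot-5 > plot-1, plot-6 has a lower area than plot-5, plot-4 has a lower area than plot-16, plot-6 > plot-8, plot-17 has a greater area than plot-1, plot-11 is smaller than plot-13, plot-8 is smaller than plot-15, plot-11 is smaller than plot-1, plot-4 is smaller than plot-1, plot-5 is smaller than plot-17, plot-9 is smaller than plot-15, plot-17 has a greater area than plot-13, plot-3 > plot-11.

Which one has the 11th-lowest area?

Chaining the given pairs: plot-11 < plot-13 < plot-9 < plot-3 < plot-8 < plot-6 < plot-4 < plot-16 < plot-1 < plot-5 < plot-17 < plot-15.
The 11th smallest is plot-17.

plot-17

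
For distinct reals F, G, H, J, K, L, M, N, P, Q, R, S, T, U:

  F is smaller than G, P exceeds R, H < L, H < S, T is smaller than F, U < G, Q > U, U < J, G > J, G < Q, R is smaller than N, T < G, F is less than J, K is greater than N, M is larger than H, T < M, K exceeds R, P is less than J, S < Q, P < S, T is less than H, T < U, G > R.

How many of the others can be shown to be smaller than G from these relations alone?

6

The elements the relations force below G are T, U, F, R, P, J — no chain reaches any other.
That is 6.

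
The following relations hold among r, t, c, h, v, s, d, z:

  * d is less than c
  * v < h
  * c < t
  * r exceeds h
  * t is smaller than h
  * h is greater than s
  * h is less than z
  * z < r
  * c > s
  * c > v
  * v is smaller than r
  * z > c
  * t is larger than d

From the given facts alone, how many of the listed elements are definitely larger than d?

5

The elements the relations force above d are c, t, h, z, r — no chain reaches any other.
That is 5.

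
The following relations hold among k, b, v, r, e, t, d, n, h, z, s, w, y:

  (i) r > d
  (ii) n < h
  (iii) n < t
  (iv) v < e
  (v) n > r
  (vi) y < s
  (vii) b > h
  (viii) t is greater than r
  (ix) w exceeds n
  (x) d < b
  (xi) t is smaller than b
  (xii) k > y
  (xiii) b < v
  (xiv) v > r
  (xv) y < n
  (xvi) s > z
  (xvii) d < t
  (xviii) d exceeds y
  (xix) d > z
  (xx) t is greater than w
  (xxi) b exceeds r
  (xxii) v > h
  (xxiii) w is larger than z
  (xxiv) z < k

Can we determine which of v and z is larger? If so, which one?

Following the relations from z: z < d < r < n < h < b < v.
So v is larger.

v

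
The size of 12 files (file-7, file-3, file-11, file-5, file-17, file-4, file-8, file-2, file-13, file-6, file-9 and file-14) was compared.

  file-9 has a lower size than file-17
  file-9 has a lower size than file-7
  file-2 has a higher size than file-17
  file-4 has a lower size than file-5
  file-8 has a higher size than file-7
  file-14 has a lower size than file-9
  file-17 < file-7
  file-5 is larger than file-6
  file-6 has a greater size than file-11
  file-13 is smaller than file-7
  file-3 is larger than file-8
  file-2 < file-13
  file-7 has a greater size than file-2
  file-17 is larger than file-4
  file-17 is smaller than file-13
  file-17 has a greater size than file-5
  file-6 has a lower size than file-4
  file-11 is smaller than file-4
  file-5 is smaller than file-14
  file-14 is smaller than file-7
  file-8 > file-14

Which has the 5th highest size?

file-2

Piecing the relations together gives one ordering: file-11 < file-6 < file-4 < file-5 < file-14 < file-9 < file-17 < file-2 < file-13 < file-7 < file-8 < file-3.
Counting 5 from the largest end gives file-2.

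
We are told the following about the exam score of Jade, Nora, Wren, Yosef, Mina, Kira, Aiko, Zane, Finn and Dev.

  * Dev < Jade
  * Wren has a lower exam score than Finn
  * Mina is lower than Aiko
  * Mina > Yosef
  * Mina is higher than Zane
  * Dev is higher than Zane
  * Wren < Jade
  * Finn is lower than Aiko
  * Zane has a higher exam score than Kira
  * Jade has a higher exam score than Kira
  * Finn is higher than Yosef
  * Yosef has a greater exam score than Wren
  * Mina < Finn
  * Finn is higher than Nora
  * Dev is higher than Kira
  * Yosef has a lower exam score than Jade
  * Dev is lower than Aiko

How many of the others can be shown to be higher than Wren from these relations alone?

The elements the relations force above Wren are Yosef, Mina, Finn, Jade, Aiko — no chain reaches any other.
That is 5.

5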